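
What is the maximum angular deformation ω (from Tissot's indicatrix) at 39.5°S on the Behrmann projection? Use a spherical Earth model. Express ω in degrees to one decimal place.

The Behrmann projection is cylindrical equal-area with φ₀ = 30°. For cylindrical equal-area with standard parallel φ₀, h = cos φ / cos φ₀ and k = cos φ₀ / cos φ, so h·k = 1.
At 39.5°: h = 0.8910, k = 1.122; principal scales a = 1.122, b = 0.8910.
sin(ω/2) = (a − b)/(a + b) = 0.2313/2.013 = 0.1149, so ω = 2 arcsin(0.1149) ≈ 13.2°.

13.2°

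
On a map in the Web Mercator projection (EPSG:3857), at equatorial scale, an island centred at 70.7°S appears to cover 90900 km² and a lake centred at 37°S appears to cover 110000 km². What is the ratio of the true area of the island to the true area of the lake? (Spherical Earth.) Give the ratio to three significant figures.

On Mercator the areal scale is sec²φ, so true area = apparent × cos²φ.
True area of island: 90900 × cos²(70.7°) = 90900 × 0.1092 = 9930 km².
True area of lake: 110000 × cos²(37°) = 110000 × 0.6378 = 70160 km².
Ratio = 9930 / 70160 ≈ 0.142.

0.142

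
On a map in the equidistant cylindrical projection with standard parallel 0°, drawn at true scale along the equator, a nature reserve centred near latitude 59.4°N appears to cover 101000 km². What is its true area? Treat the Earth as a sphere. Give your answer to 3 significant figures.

For the equirectangular projection with φ₀ = 0 (plate carrée), h = 1 along meridians and k = sec φ along parallels.
Areal scale = h·k = 1 × sec φ; at 59.4°, h = 1.000, k = 1.964, so h·k = 1.964.
True area = apparent / (areal scale) = 101000 / 1.964 ≈ 51400 km².

51400 km²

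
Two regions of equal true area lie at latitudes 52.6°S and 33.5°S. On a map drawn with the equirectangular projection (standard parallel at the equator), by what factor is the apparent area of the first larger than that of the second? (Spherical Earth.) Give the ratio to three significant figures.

In the plate carrée (x = Rλ, y = Rφ), meridians are true-scale (h = 1) and parallels are stretched by k = sec φ.
Areal scale at 52.6°: h·k = 1.000 × 1.646 = 1.646.
Areal scale at 33.5°: h·k = 1.000 × 1.199 = 1.199.
Ratio = 1.646/1.199 ≈ 1.37.

1.37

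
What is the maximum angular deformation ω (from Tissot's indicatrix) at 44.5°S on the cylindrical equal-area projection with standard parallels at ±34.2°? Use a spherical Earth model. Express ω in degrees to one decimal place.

For cylindrical equal-area with standard parallel φ₀, h = cos φ / cos φ₀ and k = cos φ₀ / cos φ, so h·k = 1.
At 44.5°: h = 0.8624, k = 1.160; principal scales a = 1.160, b = 0.8624.
sin(ω/2) = (a − b)/(a + b) = 0.2972/2.022 = 0.1470, so ω = 2 arcsin(0.1470) ≈ 16.9°.

16.9°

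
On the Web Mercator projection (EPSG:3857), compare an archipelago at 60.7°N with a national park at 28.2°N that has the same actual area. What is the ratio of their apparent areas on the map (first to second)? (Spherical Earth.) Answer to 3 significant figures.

3.24

Mercator areal scale is sec²φ.
At 60.7°: sec²(60.7°) = 1/0.4894² = 4.175.
At 28.2°: sec²(28.2°) = 1/0.8813² = 1.288.
Ratio = 4.175/1.288 = cos²(28.2°)/cos²(60.7°) ≈ 3.24.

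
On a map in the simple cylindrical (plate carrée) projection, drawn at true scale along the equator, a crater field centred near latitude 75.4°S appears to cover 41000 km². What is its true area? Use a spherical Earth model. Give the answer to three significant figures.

10300 km²

In the plate carrée (x = Rλ, y = Rφ), meridians are true-scale (h = 1) and parallels are stretched by k = sec φ.
Areal scale = h·k = 1 × sec φ; at 75.4°, h = 1.000, k = 3.967, so h·k = 3.967.
True area = apparent / (areal scale) = 41000 / 3.967 ≈ 10300 km².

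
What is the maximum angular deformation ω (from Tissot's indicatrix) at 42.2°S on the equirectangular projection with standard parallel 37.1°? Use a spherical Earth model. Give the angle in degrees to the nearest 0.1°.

The equidistant cylindrical projection with φ₀ = 37.1° has h = 1 (meridians true) and k = cos φ₀ / cos φ along parallels.
At 42.2°: h = 1.000, k = 1.077; principal scales a = 1.077, b = 1.000.
sin(ω/2) = (a − b)/(a + b) = 0.07665/2.077 = 0.03691, so ω = 2 arcsin(0.03691) ≈ 4.2°.

4.2°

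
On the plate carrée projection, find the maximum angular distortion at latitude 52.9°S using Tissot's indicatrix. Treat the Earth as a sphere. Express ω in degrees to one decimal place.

28.7°

For the equirectangular projection with φ₀ = 0 (plate carrée), h = 1 along meridians and k = sec φ along parallels.
At 52.9°: h = 1.000, k = 1.658; principal scales a = 1.658, b = 1.000.
sin(ω/2) = (a − b)/(a + b) = 0.6578/2.658 = 0.2475, so ω = 2 arcsin(0.2475) ≈ 28.7°.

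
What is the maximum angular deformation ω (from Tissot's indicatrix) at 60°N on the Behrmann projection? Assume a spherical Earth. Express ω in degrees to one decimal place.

60.0°

The Behrmann projection is cylindrical equal-area with φ₀ = 30°. For cylindrical equal-area with standard parallel φ₀, h = cos φ / cos φ₀ and k = cos φ₀ / cos φ, so h·k = 1.
At 60°: h = 0.5774, k = 1.732; principal scales a = 1.732, b = 0.5774.
sin(ω/2) = (a − b)/(a + b) = 1.155/2.309 = 0.5000, so ω = 2 arcsin(0.5000) ≈ 60.0°.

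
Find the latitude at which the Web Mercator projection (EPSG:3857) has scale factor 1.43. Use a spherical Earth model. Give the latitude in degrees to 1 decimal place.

Mercator scale is k = sec φ = 1/cos φ.
1/cos φ = 1.43  ⇒  cos φ = 0.6993  ⇒  φ = arccos(0.6993) ≈ 45.6°.

45.6°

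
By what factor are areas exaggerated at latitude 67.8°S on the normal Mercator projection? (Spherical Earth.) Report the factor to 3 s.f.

The Mercator projection is conformal; its linear scale factor is the same in every direction and equals sec φ = 1/cos φ.
Areal scale = k² = sec²φ = 1/cos²(67.8°) = 1/0.3778² = 7.005.

7.00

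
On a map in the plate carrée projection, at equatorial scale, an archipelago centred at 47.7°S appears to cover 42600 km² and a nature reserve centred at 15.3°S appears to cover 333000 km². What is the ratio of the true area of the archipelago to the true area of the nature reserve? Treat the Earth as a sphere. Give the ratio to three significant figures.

0.0893

Plate carrée has h = 1 and k = sec φ, giving areal scale sec φ; true area = (apparent area) · cos φ.
True area of archipelago: 42600 × cos(47.7°) = 42600 × 0.6730 = 28670 km².
True area of nature reserve: 333000 × cos(15.3°) = 333000 × 0.9646 = 321200 km².
Ratio = 28670 / 321200 ≈ 0.0893.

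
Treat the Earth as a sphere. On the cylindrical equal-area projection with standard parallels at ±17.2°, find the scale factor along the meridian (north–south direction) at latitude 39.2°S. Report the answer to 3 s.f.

0.811

A cylindrical equal-area projection with standard parallel φ₀ has meridian scale h = cos φ / cos φ₀ and parallel scale k = cos φ₀ / cos φ (so areas are preserved, h·k = 1).
h = cos 39.2° / cos 17.2° = 0.7749/0.9553 = 0.8112.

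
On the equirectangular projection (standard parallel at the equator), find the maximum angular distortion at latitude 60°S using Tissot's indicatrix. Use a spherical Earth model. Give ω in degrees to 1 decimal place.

38.9°

In the plate carrée (x = Rλ, y = Rφ), meridians are true-scale (h = 1) and parallels are stretched by k = sec φ.
At 60°: h = 1.000, k = 2.000; principal scales a = 2.000, b = 1.000.
sin(ω/2) = (a − b)/(a + b) = 1.0000/3.000 = 0.3333, so ω = 2 arcsin(0.3333) ≈ 38.9°.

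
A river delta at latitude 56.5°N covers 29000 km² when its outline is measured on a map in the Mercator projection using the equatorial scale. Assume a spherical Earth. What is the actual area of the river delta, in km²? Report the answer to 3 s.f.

The Mercator projection is conformal; its linear scale factor is the same in every direction and equals sec φ = 1/cos φ.
Areal scale = k² = sec²φ = 1/cos²(56.5°) = 1/0.5519² = 3.283.
True area = apparent / (areal scale) = 29000 / 3.283 ≈ 8830 km².

8830 km²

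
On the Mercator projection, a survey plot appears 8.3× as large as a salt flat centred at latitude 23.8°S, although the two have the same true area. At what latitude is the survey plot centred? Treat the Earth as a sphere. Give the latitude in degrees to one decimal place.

71.5°

On Mercator, (apparent₁)/(apparent₂) = sec²φ₁ / sec²φ₂ when true areas are equal.
cos²φ₂ / cos²φ₁ = 8.3  ⇒  cos φ₁ = cos 23.8° / √8.3 = 0.9150/2.881 = 0.3176.
φ₁ = arccos(0.3176) ≈ 71.5°.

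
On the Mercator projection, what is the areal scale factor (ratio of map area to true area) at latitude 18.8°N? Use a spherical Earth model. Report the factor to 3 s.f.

Mercator is conformal, so the point scale is isotropic: h = k = sec φ = 1/cos φ.
Areal scale = k² = sec²φ = 1/cos²(18.8°) = 1/0.9466² = 1.116.

1.12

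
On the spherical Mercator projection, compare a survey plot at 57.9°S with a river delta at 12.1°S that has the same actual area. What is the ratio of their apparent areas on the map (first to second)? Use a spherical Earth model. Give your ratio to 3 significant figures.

3.39

Mercator is conformal with k = sec φ, so areal scale = k² = sec²φ.
At 57.9°: sec²(57.9°) = 1/0.5314² = 3.541.
At 12.1°: sec²(12.1°) = 1/0.9778² = 1.046.
Ratio = 3.541/1.046 = cos²(12.1°)/cos²(57.9°) ≈ 3.39.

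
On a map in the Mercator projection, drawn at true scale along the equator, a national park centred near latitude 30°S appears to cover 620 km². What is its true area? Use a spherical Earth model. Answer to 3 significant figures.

465 km²

Mercator is conformal, so the point scale is isotropic: h = k = sec φ = 1/cos φ.
Areal scale = k² = sec²φ = 1/cos²(30°) = 1/0.8660² = 1.333.
True area = apparent / (areal scale) = 620 / 1.333 ≈ 465 km².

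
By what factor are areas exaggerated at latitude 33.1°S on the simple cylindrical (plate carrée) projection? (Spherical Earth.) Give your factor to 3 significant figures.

1.19

Plate carrée maps x = Rλ, y = Rφ. The meridian scale is h = 1 and the parallel scale is k = 1/cos φ = sec φ.
Areal scale = h·k = 1 × sec φ; at 33.1°, h = 1.000, k = 1.194, so h·k = 1.194.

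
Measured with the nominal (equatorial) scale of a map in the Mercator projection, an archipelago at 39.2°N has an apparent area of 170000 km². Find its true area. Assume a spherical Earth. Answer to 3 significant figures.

102000 km²

For Mercator, h = k = sec φ (a conformal cylindrical projection has a single point scale, 1/cos φ).
Areal scale = k² = sec²φ = 1/cos²(39.2°) = 1/0.7749² = 1.665.
True area = apparent / (areal scale) = 170000 / 1.665 ≈ 102000 km².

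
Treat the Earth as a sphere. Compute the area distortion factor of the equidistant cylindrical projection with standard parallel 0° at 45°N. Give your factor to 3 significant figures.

Plate carrée maps x = Rλ, y = Rφ. The meridian scale is h = 1 and the parallel scale is k = 1/cos φ = sec φ.
Areal scale = h·k = 1 × sec φ; at 45°, h = 1.000, k = 1.414, so h·k = 1.414.

1.41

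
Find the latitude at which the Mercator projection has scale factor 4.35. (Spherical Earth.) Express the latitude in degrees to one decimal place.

Mercator scale is k = sec φ = 1/cos φ.
1/cos φ = 4.35  ⇒  cos φ = 0.2299  ⇒  φ = arccos(0.2299) ≈ 76.7°.

76.7°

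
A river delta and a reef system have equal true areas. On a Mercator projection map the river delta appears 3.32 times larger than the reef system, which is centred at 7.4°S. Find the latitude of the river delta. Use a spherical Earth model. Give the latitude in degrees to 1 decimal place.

Mercator areal scale is sec²φ, so apparent-area ratio = sec²φ₁ / sec²φ₂ = cos²φ₂ / cos²φ₁.
cos²φ₂ / cos²φ₁ = 3.32  ⇒  cos φ₁ = cos 7.4° / √3.32 = 0.9917/1.822 = 0.5443.
φ₁ = arccos(0.5443) ≈ 57.0°.

57.0°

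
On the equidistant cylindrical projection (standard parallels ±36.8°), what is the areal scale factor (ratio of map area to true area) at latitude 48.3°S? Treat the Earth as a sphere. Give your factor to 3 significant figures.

1.20

With standard parallel φ₀ = 36.8°, the equirectangular projection gives x = Rλ cos φ₀, y = Rφ, so h = 1 and k = cos 36.8° / cos φ.
Areal scale = h·k = 1 × cos φ₀ / cos φ; at 48.3°, h = 1.000, k = 1.204, so h·k = 1.204.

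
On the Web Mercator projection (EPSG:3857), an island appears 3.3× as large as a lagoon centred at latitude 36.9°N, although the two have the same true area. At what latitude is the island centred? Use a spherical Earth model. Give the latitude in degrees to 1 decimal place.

63.9°

On Mercator, (apparent₁)/(apparent₂) = sec²φ₁ / sec²φ₂ when true areas are equal.
cos²φ₂ / cos²φ₁ = 3.3  ⇒  cos φ₁ = cos 36.9° / √3.3 = 0.7997/1.817 = 0.4402.
φ₁ = arccos(0.4402) ≈ 63.9°.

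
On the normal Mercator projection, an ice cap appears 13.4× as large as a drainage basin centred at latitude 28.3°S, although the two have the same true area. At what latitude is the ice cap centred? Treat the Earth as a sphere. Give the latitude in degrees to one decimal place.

76.1°

On Mercator, (apparent₁)/(apparent₂) = sec²φ₁ / sec²φ₂ when true areas are equal.
cos²φ₂ / cos²φ₁ = 13.4  ⇒  cos φ₁ = cos 28.3° / √13.4 = 0.8805/3.661 = 0.2405.
φ₁ = arccos(0.2405) ≈ 76.1°.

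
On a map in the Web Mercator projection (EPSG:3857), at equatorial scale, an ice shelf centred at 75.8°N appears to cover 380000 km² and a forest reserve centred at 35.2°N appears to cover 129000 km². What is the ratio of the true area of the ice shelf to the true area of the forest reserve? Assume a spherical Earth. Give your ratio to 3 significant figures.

0.265

Mercator's areal exaggeration is sec²φ; hence true area = (apparent area) · cos²φ.
True area of ice shelf: 380000 × cos²(75.8°) = 380000 × 0.06018 = 22870 km².
True area of forest reserve: 129000 × cos²(35.2°) = 129000 × 0.6677 = 86140 km².
Ratio = 22870 / 86140 ≈ 0.265.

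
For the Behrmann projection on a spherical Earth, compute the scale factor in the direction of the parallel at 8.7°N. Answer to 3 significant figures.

Behrmann is a cylindrical equal-area projection with standard parallels at ±30°. A cylindrical equal-area projection with standard parallel φ₀ has meridian scale h = cos φ / cos φ₀ and parallel scale k = cos φ₀ / cos φ (so areas are preserved, h·k = 1).
k = cos 30° / cos 8.7° = 0.8660/0.9885 = 0.8761.

0.876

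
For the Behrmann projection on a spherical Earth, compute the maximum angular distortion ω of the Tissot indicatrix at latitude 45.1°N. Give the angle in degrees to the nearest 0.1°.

The Behrmann projection is cylindrical equal-area with φ₀ = 30°. A cylindrical equal-area projection with standard parallel φ₀ has meridian scale h = cos φ / cos φ₀ and parallel scale k = cos φ₀ / cos φ (so areas are preserved, h·k = 1).
At 45.1°: h = 0.8151, k = 1.227; principal scales a = 1.227, b = 0.8151.
sin(ω/2) = (a − b)/(a + b) = 0.4118/2.042 = 0.2017, so ω = 2 arcsin(0.2017) ≈ 23.3°.

23.3°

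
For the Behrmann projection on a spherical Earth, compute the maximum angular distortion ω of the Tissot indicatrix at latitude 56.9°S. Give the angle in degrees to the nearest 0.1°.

The Behrmann projection is cylindrical equal-area with φ₀ = 30°. Cylindrical equal-area (φ₀ = 30°): h = cos φ / cos 30° along meridians, k = cos 30° / cos φ along parallels; h·k = 1.
At 56.9°: h = 0.6306, k = 1.586; principal scales a = 1.586, b = 0.6306.
sin(ω/2) = (a − b)/(a + b) = 0.9552/2.216 = 0.4310, so ω = 2 arcsin(0.4310) ≈ 51.1°.

51.1°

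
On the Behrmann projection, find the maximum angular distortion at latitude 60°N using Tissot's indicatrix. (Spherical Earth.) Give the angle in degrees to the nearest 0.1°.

60.0°

Behrmann is a cylindrical equal-area projection with standard parallels at ±30°. A cylindrical equal-area projection with standard parallel φ₀ has meridian scale h = cos φ / cos φ₀ and parallel scale k = cos φ₀ / cos φ (so areas are preserved, h·k = 1).
At 60°: h = 0.5774, k = 1.732; principal scales a = 1.732, b = 0.5774.
sin(ω/2) = (a − b)/(a + b) = 1.155/2.309 = 0.5000, so ω = 2 arcsin(0.5000) ≈ 60.0°.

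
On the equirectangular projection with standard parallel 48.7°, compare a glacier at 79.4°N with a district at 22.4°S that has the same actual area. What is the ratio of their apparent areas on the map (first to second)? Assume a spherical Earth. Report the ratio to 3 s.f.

5.03

With standard parallel φ₀ = 48.7°, the equirectangular projection gives x = Rλ cos φ₀, y = Rφ, so h = 1 and k = cos 48.7° / cos φ.
Areal scale at 79.4°: h·k = 1.000 × 3.588 = 3.588.
Areal scale at 22.4°: h·k = 1.000 × 0.7139 = 0.7139.
Ratio = 3.588/0.7139 ≈ 5.03.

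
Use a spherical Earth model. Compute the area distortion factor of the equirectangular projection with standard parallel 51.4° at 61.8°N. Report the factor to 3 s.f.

1.32

The equidistant cylindrical projection with φ₀ = 51.4° has h = 1 (meridians true) and k = cos φ₀ / cos φ along parallels.
Areal scale = h·k = 1 × cos φ₀ / cos φ; at 61.8°, h = 1.000, k = 1.320, so h·k = 1.320.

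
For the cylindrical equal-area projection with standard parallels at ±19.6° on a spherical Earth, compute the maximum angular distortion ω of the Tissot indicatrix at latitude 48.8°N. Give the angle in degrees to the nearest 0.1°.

A cylindrical equal-area projection with standard parallel φ₀ has meridian scale h = cos φ / cos φ₀ and parallel scale k = cos φ₀ / cos φ (so areas are preserved, h·k = 1).
At 48.8°: h = 0.6992, k = 1.430; principal scales a = 1.430, b = 0.6992.
sin(ω/2) = (a − b)/(a + b) = 0.7310/2.129 = 0.3433, so ω = 2 arcsin(0.3433) ≈ 40.2°.

40.2°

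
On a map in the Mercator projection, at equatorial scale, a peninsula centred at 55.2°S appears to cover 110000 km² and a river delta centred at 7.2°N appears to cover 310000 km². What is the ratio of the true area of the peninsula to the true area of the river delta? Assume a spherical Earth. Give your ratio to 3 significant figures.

0.117

Mercator's areal exaggeration is sec²φ; hence true area = (apparent area) · cos²φ.
True area of peninsula: 110000 × cos²(55.2°) = 110000 × 0.3257 = 35830 km².
True area of river delta: 310000 × cos²(7.2°) = 310000 × 0.9843 = 305100 km².
Ratio = 35830 / 305100 ≈ 0.117.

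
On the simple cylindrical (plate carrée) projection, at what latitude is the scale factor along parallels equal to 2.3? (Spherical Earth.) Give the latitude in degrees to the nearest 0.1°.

64.2°

Plate carrée: h = 1, k = sec φ along parallels.
sec φ = 2.3  ⇒  cos φ = 0.4348  ⇒  φ ≈ 64.2°.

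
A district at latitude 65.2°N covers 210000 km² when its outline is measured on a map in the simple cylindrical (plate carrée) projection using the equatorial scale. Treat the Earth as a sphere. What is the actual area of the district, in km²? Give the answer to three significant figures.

In the plate carrée (x = Rλ, y = Rφ), meridians are true-scale (h = 1) and parallels are stretched by k = sec φ.
Areal scale = h·k = 1 × sec φ; at 65.2°, h = 1.000, k = 2.384, so h·k = 2.384.
True area = apparent / (areal scale) = 210000 / 2.384 ≈ 88100 km².

88100 km²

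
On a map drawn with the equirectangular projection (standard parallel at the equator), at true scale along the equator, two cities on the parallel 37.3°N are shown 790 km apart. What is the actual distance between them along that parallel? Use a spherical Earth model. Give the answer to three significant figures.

Plate carrée maps x = Rλ, y = Rφ. The meridian scale is h = 1 and the parallel scale is k = 1/cos φ = sec φ.
Along the parallel at 37.3°, map distances are exaggerated by k = sec 37.3° = 1.257.
True distance = 790 / 1.257 = 790 × cos 37.3° ≈ 628 km.

628 km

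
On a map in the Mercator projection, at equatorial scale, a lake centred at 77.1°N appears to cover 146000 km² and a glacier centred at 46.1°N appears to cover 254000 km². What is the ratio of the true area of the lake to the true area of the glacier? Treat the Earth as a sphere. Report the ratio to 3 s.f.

0.0596

On Mercator the areal scale is sec²φ, so true area = apparent × cos²φ.
True area of lake: 146000 × cos²(77.1°) = 146000 × 0.04984 = 7277 km².
True area of glacier: 254000 × cos²(46.1°) = 254000 × 0.4808 = 122100 km².
Ratio = 7277 / 122100 ≈ 0.0596.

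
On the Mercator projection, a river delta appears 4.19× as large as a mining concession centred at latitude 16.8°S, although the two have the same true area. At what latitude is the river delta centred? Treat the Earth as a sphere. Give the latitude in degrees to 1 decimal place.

62.1°

For equal true areas on Mercator, apparent areas scale as sec²φ, so the ratio is cos²φ₂ / cos²φ₁.
cos²φ₂ / cos²φ₁ = 4.19  ⇒  cos φ₁ = cos 16.8° / √4.19 = 0.9573/2.047 = 0.4677.
φ₁ = arccos(0.4677) ≈ 62.1°.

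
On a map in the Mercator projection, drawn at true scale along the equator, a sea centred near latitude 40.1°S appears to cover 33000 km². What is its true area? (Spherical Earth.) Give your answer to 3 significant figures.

The Mercator projection is conformal; its linear scale factor is the same in every direction and equals sec φ = 1/cos φ.
Areal scale = k² = sec²φ = 1/cos²(40.1°) = 1/0.7649² = 1.709.
True area = apparent / (areal scale) = 33000 / 1.709 ≈ 19300 km².

19300 km²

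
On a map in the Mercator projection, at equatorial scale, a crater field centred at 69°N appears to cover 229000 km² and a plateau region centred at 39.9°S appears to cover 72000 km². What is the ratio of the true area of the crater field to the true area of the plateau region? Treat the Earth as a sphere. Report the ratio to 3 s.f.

0.694

On Mercator the areal scale is sec²φ, so true area = apparent × cos²φ.
True area of crater field: 229000 × cos²(69°) = 229000 × 0.1284 = 29410 km².
True area of plateau region: 72000 × cos²(39.9°) = 72000 × 0.5885 = 42380 km².
Ratio = 29410 / 42380 ≈ 0.694.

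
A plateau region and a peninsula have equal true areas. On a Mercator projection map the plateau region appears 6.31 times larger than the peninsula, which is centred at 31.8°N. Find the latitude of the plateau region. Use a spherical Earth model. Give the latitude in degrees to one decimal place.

70.2°

For equal true areas on Mercator, apparent areas scale as sec²φ, so the ratio is cos²φ₂ / cos²φ₁.
cos²φ₂ / cos²φ₁ = 6.31  ⇒  cos φ₁ = cos 31.8° / √6.31 = 0.8499/2.512 = 0.3383.
φ₁ = arccos(0.3383) ≈ 70.2°.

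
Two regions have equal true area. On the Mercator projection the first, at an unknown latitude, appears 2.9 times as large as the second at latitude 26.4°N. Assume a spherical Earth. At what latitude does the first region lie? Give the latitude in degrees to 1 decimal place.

58.3°

Mercator areal scale is sec²φ, so apparent-area ratio = sec²φ₁ / sec²φ₂ = cos²φ₂ / cos²φ₁.
cos²φ₂ / cos²φ₁ = 2.9  ⇒  cos φ₁ = cos 26.4° / √2.9 = 0.8957/1.703 = 0.5260.
φ₁ = arccos(0.5260) ≈ 58.3°.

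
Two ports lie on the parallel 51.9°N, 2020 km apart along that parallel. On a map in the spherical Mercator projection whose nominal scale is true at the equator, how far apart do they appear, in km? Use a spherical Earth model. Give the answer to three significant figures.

3270 km

Mercator is conformal, so the point scale is isotropic: h = k = sec φ = 1/cos φ.
Along the parallel, k = sec 51.9° = 1/0.6170 = 1.621.
Map distance = 2020 × 1.621 ≈ 3270 km.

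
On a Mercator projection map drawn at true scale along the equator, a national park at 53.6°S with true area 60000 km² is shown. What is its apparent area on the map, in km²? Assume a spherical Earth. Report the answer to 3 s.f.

Mercator is conformal, so the point scale is isotropic: h = k = sec φ = 1/cos φ.
Areal scale = k² = sec²φ = 1/cos²(53.6°) = 1/0.5934² = 2.840.
Apparent area = 60000 × 2.840 ≈ 170000 km².

170000 km²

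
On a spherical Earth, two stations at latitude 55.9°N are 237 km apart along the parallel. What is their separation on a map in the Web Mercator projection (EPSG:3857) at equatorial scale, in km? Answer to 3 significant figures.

The Mercator projection is conformal; its linear scale factor is the same in every direction and equals sec φ = 1/cos φ.
Along the parallel, k = sec 55.9° = 1/0.5606 = 1.784.
Map distance = 237 × 1.784 ≈ 423 km.

423 km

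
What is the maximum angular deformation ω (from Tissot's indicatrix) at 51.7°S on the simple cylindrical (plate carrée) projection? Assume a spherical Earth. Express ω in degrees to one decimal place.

27.2°

For the equirectangular projection with φ₀ = 0 (plate carrée), h = 1 along meridians and k = sec φ along parallels.
At 51.7°: h = 1.000, k = 1.613; principal scales a = 1.613, b = 1.000.
sin(ω/2) = (a − b)/(a + b) = 0.6135/2.613 = 0.2347, so ω = 2 arcsin(0.2347) ≈ 27.2°.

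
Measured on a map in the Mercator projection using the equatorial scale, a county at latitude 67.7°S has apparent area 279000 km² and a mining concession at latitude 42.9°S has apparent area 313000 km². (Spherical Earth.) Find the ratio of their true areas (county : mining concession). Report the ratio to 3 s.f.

On Mercator the areal scale is sec²φ, so true area = apparent × cos²φ.
True area of county: 279000 × cos²(67.7°) = 279000 × 0.1440 = 40170 km².
True area of mining concession: 313000 × cos²(42.9°) = 313000 × 0.5366 = 168000 km².
Ratio = 40170 / 168000 ≈ 0.239.

0.239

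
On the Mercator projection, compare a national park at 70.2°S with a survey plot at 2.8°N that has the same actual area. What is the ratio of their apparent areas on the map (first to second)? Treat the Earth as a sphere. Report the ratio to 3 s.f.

Mercator areal scale is sec²φ.
At 70.2°: sec²(70.2°) = 1/0.3387² = 8.715.
At 2.8°: sec²(2.8°) = 1/0.9988² = 1.002.
Ratio = 8.715/1.002 = cos²(2.8°)/cos²(70.2°) ≈ 8.69.

8.69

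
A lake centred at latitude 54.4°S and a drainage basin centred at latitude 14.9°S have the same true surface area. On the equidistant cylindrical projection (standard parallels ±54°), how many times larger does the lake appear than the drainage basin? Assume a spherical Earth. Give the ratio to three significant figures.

1.66

The equidistant cylindrical projection with φ₀ = 54° has h = 1 (meridians true) and k = cos φ₀ / cos φ along parallels.
Areal scale at 54.4°: h·k = 1.000 × 1.010 = 1.010.
Areal scale at 14.9°: h·k = 1.000 × 0.6082 = 0.6082.
Ratio = 1.010/0.6082 ≈ 1.66.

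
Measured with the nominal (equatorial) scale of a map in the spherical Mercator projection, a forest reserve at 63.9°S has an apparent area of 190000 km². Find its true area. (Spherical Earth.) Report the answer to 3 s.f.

The Mercator projection is conformal; its linear scale factor is the same in every direction and equals sec φ = 1/cos φ.
Areal scale = k² = sec²φ = 1/cos²(63.9°) = 1/0.4399² = 5.167.
True area = apparent / (areal scale) = 190000 / 5.167 ≈ 36800 km².

36800 km²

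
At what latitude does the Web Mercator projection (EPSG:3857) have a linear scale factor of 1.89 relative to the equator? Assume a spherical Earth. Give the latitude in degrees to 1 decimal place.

58.1°

Mercator scale is k = sec φ = 1/cos φ.
1/cos φ = 1.89  ⇒  cos φ = 0.5291  ⇒  φ = arccos(0.5291) ≈ 58.1°.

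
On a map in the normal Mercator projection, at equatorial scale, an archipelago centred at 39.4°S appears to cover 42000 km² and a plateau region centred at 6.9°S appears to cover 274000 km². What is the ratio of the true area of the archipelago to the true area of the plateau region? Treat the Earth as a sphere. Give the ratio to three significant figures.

Since Mercator area scale is 1/cos²φ, the true area equals the apparent area multiplied by cos²φ.
True area of archipelago: 42000 × cos²(39.4°) = 42000 × 0.5971 = 25080 km².
True area of plateau region: 274000 × cos²(6.9°) = 274000 × 0.9856 = 270000 km².
Ratio = 25080 / 270000 ≈ 0.0929.

0.0929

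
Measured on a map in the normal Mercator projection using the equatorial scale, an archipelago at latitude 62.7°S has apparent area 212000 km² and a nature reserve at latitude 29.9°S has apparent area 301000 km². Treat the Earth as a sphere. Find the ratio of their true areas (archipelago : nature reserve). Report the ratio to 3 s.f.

On Mercator the areal scale is sec²φ, so true area = apparent × cos²φ.
True area of archipelago: 212000 × cos²(62.7°) = 212000 × 0.2104 = 44600 km².
True area of nature reserve: 301000 × cos²(29.9°) = 301000 × 0.7515 = 226200 km².
Ratio = 44600 / 226200 ≈ 0.197.

0.197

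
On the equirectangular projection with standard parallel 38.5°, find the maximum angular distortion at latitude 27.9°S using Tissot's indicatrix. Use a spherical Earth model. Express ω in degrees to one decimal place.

7.0°

With standard parallel φ₀ = 38.5°, the equirectangular projection gives x = Rλ cos φ₀, y = Rφ, so h = 1 and k = cos 38.5° / cos φ.
At 27.9°: h = 1.000, k = 0.8855; principal scales a = 1.000, b = 0.8855.
sin(ω/2) = (a − b)/(a + b) = 0.1145/1.886 = 0.06071, so ω = 2 arcsin(0.06071) ≈ 7.0°.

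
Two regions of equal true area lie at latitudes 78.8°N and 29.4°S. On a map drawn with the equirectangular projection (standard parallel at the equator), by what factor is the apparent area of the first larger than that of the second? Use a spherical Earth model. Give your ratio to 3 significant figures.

4.49

In the plate carrée (x = Rλ, y = Rφ), meridians are true-scale (h = 1) and parallels are stretched by k = sec φ.
Areal scale at 78.8°: h·k = 1.000 × 5.148 = 5.148.
Areal scale at 29.4°: h·k = 1.000 × 1.148 = 1.148.
Ratio = 5.148/1.148 ≈ 4.49.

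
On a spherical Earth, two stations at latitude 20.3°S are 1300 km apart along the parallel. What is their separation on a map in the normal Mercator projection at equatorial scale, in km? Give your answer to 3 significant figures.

1390 km

Mercator is conformal, so the point scale is isotropic: h = k = sec φ = 1/cos φ.
Along the parallel, k = sec 20.3° = 1/0.9379 = 1.066.
Map distance = 1300 × 1.066 ≈ 1390 km.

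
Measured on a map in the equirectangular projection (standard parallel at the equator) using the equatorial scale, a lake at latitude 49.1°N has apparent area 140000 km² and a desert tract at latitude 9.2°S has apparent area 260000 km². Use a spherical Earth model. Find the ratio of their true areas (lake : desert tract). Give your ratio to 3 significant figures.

On the plate carrée, areal scale = h·k = 1 × sec φ, so true area = apparent × cos φ.
True area of lake: 140000 × cos(49.1°) = 140000 × 0.6547 = 91660 km².
True area of desert tract: 260000 × cos(9.2°) = 260000 × 0.9871 = 256700 km².
Ratio = 91660 / 256700 ≈ 0.357.

0.357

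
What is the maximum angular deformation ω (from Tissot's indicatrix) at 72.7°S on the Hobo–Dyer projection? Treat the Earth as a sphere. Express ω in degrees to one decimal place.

97.8°

Hobo–Dyer is a cylindrical equal-area projection with standard parallels at ±37.5°. A cylindrical equal-area projection with standard parallel φ₀ has meridian scale h = cos φ / cos φ₀ and parallel scale k = cos φ₀ / cos φ (so areas are preserved, h·k = 1).
At 72.7°: h = 0.3748, k = 2.668; principal scales a = 2.668, b = 0.3748.
sin(ω/2) = (a − b)/(a + b) = 2.293/3.043 = 0.7536, so ω = 2 arcsin(0.7536) ≈ 97.8°.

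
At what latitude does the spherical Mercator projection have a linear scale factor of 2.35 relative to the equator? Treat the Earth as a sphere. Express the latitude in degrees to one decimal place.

64.8°

Mercator scale is k = sec φ = 1/cos φ.
1/cos φ = 2.35  ⇒  cos φ = 0.4255  ⇒  φ = arccos(0.4255) ≈ 64.8°.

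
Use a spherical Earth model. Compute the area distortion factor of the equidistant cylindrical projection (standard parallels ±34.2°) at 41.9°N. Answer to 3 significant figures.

1.11

The equidistant cylindrical projection with φ₀ = 34.2° has h = 1 (meridians true) and k = cos φ₀ / cos φ along parallels.
Areal scale = h·k = 1 × cos φ₀ / cos φ; at 41.9°, h = 1.000, k = 1.111, so h·k = 1.111.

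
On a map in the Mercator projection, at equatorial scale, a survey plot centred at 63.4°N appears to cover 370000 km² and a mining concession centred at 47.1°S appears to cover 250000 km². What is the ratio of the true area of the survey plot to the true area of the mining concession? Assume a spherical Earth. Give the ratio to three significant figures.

0.640

Mercator's areal exaggeration is sec²φ; hence true area = (apparent area) · cos²φ.
True area of survey plot: 370000 × cos²(63.4°) = 370000 × 0.2005 = 74180 km².
True area of mining concession: 250000 × cos²(47.1°) = 250000 × 0.4634 = 115800 km².
Ratio = 74180 / 115800 ≈ 0.640.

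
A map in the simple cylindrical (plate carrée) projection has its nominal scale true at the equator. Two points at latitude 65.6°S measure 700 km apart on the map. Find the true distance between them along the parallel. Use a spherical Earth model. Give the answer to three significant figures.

For the equirectangular projection with φ₀ = 0 (plate carrée), h = 1 along meridians and k = sec φ along parallels.
Along the parallel at 65.6°, map distances are exaggerated by k = sec 65.6° = 2.421.
True distance = 700 / 2.421 = 700 × cos 65.6° ≈ 289 km.

289 km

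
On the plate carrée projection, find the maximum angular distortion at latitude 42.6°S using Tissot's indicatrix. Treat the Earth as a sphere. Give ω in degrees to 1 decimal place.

17.5°

For the equirectangular projection with φ₀ = 0 (plate carrée), h = 1 along meridians and k = sec φ along parallels.
At 42.6°: h = 1.000, k = 1.359; principal scales a = 1.359, b = 1.000.
sin(ω/2) = (a − b)/(a + b) = 0.3585/2.359 = 0.1520, so ω = 2 arcsin(0.1520) ≈ 17.5°.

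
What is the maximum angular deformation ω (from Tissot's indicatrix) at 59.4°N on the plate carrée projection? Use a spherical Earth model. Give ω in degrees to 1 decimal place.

In the plate carrée (x = Rλ, y = Rφ), meridians are true-scale (h = 1) and parallels are stretched by k = sec φ.
At 59.4°: h = 1.000, k = 1.964; principal scales a = 1.964, b = 1.000.
sin(ω/2) = (a − b)/(a + b) = 0.9645/2.964 = 0.3253, so ω = 2 arcsin(0.3253) ≈ 38.0°.

38.0°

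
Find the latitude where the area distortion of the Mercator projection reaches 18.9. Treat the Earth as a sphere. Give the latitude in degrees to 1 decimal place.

Mercator areal scale is sec²φ.
sec²φ = 18.9  ⇒  cos²φ = 0.05291  ⇒  cos φ = 0.2300.
φ = arccos(0.2300) ≈ 76.7°.

76.7°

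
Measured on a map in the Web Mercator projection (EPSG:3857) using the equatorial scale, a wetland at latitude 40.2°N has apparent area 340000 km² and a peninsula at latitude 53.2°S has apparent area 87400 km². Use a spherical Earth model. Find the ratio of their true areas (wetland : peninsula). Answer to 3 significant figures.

6.32

On Mercator the areal scale is sec²φ, so true area = apparent × cos²φ.
True area of wetland: 340000 × cos²(40.2°) = 340000 × 0.5834 = 198400 km².
True area of peninsula: 87400 × cos²(53.2°) = 87400 × 0.3588 = 31360 km².
Ratio = 198400 / 31360 ≈ 6.32.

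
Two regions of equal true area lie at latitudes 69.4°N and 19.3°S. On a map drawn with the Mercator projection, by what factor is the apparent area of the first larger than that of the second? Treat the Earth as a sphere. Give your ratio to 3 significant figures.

Mercator is conformal with k = sec φ, so areal scale = k² = sec²φ.
At 69.4°: sec²(69.4°) = 1/0.3518² = 8.078.
At 19.3°: sec²(19.3°) = 1/0.9438² = 1.123.
Ratio = 8.078/1.123 = cos²(19.3°)/cos²(69.4°) ≈ 7.20.

7.20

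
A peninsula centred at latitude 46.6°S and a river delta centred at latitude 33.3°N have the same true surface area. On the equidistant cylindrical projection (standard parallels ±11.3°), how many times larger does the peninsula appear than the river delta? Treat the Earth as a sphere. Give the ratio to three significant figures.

With standard parallel φ₀ = 11.3°, the equirectangular projection gives x = Rλ cos φ₀, y = Rφ, so h = 1 and k = cos 11.3° / cos φ.
Areal scale at 46.6°: h·k = 1.000 × 1.427 = 1.427.
Areal scale at 33.3°: h·k = 1.000 × 1.173 = 1.173.
Ratio = 1.427/1.173 ≈ 1.22.

1.22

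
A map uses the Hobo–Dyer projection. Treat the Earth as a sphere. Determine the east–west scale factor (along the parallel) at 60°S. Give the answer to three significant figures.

The Hobo–Dyer projection is cylindrical equal-area with φ₀ = 37.5°. For cylindrical equal-area with standard parallel φ₀, h = cos φ / cos φ₀ and k = cos φ₀ / cos φ, so h·k = 1.
k = cos 37.5° / cos 60° = 0.7934/0.5000 = 1.587.

1.59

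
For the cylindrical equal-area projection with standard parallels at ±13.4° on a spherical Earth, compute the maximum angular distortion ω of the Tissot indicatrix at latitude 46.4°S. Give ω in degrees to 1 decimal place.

Cylindrical equal-area (φ₀ = 13.4°): h = cos φ / cos 13.4° along meridians, k = cos 13.4° / cos φ along parallels; h·k = 1.
At 46.4°: h = 0.7089, k = 1.411; principal scales a = 1.411, b = 0.7089.
sin(ω/2) = (a − b)/(a + b) = 0.7017/2.120 = 0.3311, so ω = 2 arcsin(0.3311) ≈ 38.7°.

38.7°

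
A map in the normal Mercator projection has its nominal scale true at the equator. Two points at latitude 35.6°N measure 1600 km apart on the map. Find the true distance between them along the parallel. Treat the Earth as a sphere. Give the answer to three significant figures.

1300 km

For Mercator, h = k = sec φ (a conformal cylindrical projection has a single point scale, 1/cos φ).
Along the parallel at 35.6°, map distances are exaggerated by k = sec 35.6° = 1.230.
True distance = 1600 / 1.230 = 1600 × cos 35.6° ≈ 1300 km.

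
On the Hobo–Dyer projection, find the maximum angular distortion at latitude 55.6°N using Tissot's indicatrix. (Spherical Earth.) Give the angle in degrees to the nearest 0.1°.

The Hobo–Dyer projection is cylindrical equal-area with φ₀ = 37.5°. A cylindrical equal-area projection with standard parallel φ₀ has meridian scale h = cos φ / cos φ₀ and parallel scale k = cos φ₀ / cos φ (so areas are preserved, h·k = 1).
At 55.6°: h = 0.7121, k = 1.404; principal scales a = 1.404, b = 0.7121.
sin(ω/2) = (a − b)/(a + b) = 0.6921/2.116 = 0.3270, so ω = 2 arcsin(0.3270) ≈ 38.2°.

38.2°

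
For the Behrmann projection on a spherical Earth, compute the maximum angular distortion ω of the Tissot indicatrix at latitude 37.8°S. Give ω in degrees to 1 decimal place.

Behrmann is a cylindrical equal-area projection with standard parallels at ±30°. A cylindrical equal-area projection with standard parallel φ₀ has meridian scale h = cos φ / cos φ₀ and parallel scale k = cos φ₀ / cos φ (so areas are preserved, h·k = 1).
At 37.8°: h = 0.9124, k = 1.096; principal scales a = 1.096, b = 0.9124.
sin(ω/2) = (a − b)/(a + b) = 0.1836/2.008 = 0.09143, so ω = 2 arcsin(0.09143) ≈ 10.5°.

10.5°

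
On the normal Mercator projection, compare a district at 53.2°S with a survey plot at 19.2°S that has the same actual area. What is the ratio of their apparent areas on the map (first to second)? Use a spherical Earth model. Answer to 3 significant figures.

Mercator is conformal with k = sec φ, so areal scale = k² = sec²φ.
At 53.2°: sec²(53.2°) = 1/0.5990² = 2.787.
At 19.2°: sec²(19.2°) = 1/0.9444² = 1.121.
Ratio = 2.787/1.121 = cos²(19.2°)/cos²(53.2°) ≈ 2.49.

2.49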